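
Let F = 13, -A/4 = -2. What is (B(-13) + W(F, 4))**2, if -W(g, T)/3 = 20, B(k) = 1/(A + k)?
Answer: 90601/25 ≈ 3624.0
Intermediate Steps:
A = 8 (A = -4*(-2) = 8)
B(k) = 1/(8 + k)
W(g, T) = -60 (W(g, T) = -3*20 = -60)
(B(-13) + W(F, 4))**2 = (1/(8 - 13) - 60)**2 = (1/(-5) - 60)**2 = (-1/5 - 60)**2 = (-301/5)**2 = 90601/25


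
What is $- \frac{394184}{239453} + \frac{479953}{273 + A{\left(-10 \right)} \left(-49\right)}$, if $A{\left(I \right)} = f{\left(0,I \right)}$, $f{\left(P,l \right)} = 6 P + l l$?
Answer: $- \frac{116750075077}{1107949031} \approx -105.38$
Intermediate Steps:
$f{\left(P,l \right)} = l^{2} + 6 P$ ($f{\left(P,l \right)} = 6 P + l^{2} = l^{2} + 6 P$)
$A{\left(I \right)} = I^{2}$ ($A{\left(I \right)} = I^{2} + 6 \cdot 0 = I^{2} + 0 = I^{2}$)
$- \frac{394184}{239453} + \frac{479953}{273 + A{\left(-10 \right)} \left(-49\right)} = - \frac{394184}{239453} + \frac{479953}{273 + \left(-10\right)^{2} \left(-49\right)} = \left(-394184\right) \frac{1}{239453} + \frac{479953}{273 + 100 \left(-49\right)} = - \frac{394184}{239453} + \frac{479953}{273 - 4900} = - \frac{394184}{239453} + \frac{479953}{-4627} = - \frac{394184}{239453} + 479953 \left(- \frac{1}{4627}\right) = - \frac{394184}{239453} - \frac{479953}{4627} = - \frac{116750075077}{1107949031}$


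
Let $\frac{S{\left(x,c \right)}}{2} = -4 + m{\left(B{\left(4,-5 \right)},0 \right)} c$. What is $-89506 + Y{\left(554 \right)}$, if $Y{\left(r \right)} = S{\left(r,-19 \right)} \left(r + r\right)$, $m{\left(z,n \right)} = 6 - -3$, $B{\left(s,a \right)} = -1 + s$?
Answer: $-477306$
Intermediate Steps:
$m{\left(z,n \right)} = 9$ ($m{\left(z,n \right)} = 6 + 3 = 9$)
$S{\left(x,c \right)} = -8 + 18 c$ ($S{\left(x,c \right)} = 2 \left(-4 + 9 c\right) = -8 + 18 c$)
$Y{\left(r \right)} = - 700 r$ ($Y{\left(r \right)} = \left(-8 + 18 \left(-19\right)\right) \left(r + r\right) = \left(-8 - 342\right) 2 r = - 350 \cdot 2 r = - 700 r$)
$-89506 + Y{\left(554 \right)} = -89506 - 387800 = -477306$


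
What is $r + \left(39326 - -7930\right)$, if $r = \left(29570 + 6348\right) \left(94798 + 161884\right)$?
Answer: $9219551332$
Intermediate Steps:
$r = 9219504076$ ($r = 35918 \cdot 256682 = 9219504076$)
$r + \left(39326 - -7930\right) = 9219504076 + \left(39326 - -7930\right) = 9219504076 + \left(39326 + 7930\right) = 9219504076 + 47256 = 9219551332$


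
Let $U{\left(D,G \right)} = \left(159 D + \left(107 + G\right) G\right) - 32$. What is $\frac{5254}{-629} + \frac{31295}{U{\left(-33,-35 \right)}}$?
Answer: $- \frac{149043}{12053} \approx -12.366$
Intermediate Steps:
$U{\left(D,G \right)} = -32 + 159 D + G \left(107 + G\right)$ ($U{\left(D,G \right)} = \left(159 D + G \left(107 + G\right)\right) - 32 = -32 + 159 D + G \left(107 + G\right)$)
$\frac{5254}{-629} + \frac{31295}{U{\left(-33,-35 \right)}} = \frac{5254}{-629} + \frac{31295}{-32 + \left(-35\right)^{2} + 107 \left(-35\right) + 159 \left(-33\right)} = 5254 \left(- \frac{1}{629}\right) + \frac{31295}{-32 + 1225 - 3745 - 5247} = - \frac{142}{17} + \frac{31295}{-7799} = - \frac{142}{17} + 31295 \left(- \frac{1}{7799}\right) = - \frac{142}{17} - \frac{2845}{709} = - \frac{149043}{12053}$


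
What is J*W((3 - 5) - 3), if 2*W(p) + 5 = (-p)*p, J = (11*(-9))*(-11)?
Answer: -16335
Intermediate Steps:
J = 1089 (J = -99*(-11) = 1089)
W(p) = -5/2 - p²/2 (W(p) = -5/2 + ((-p)*p)/2 = -5/2 + (-p²)/2 = -5/2 - p²/2)
J*W((3 - 5) - 3) = 1089*(-5/2 - ((3 - 5) - 3)²/2) = 1089*(-5/2 - (-2 - 3)²/2) = 1089*(-5/2 - ½*(-5)²) = 1089*(-5/2 - ½*25) = 1089*(-5/2 - 25/2) = 1089*(-15) = -16335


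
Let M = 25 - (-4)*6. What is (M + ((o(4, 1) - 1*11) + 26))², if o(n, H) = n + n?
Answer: 5184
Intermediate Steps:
o(n, H) = 2*n
M = 49 (M = 25 - 1*(-24) = 25 + 24 = 49)
(M + ((o(4, 1) - 1*11) + 26))² = (49 + ((2*4 - 1*11) + 26))² = (49 + ((8 - 11) + 26))² = (49 + (-3 + 26))² = (49 + 23)² = 72² = 5184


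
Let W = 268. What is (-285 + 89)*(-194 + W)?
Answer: -14504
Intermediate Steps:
(-285 + 89)*(-194 + W) = (-285 + 89)*(-194 + 268) = -196*74 = -14504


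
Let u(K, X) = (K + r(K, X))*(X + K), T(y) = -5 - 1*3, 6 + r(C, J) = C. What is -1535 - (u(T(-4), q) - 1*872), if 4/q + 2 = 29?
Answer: -22565/27 ≈ -835.74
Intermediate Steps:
q = 4/27 (q = 4/(-2 + 29) = 4/27 ≈ 0.14815)
r(C, J) = -6 + C
T(y) = -8 (T(y) = -5 - 3 = -8)
u(K, X) = (-6 + 2*K)*(K + X) (u(K, X) = (K + (-6 + K))*(X + K) = (-6 + 2*K)*(K + X))
-1535 - (u(T(-4), q) - 1*872) = -1535 - ((-6*(-8) - 6*4/27 + 2*(-8)**2 + 2*(-8)*(4/27)) - 1*872) = -1535 - ((48 - 8/9 + 2*64 - 64/27) - 872) = -1535 - ((48 - 8/9 + 128 - 64/27) - 872) = -1535 - (4664/27 - 872) = -1535 - 1*(-18880/27) = -1535 + 18880/27 = -22565/27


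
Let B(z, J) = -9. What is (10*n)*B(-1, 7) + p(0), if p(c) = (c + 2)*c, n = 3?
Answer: -270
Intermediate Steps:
p(c) = c*(2 + c) (p(c) = (2 + c)*c = c*(2 + c))
(10*n)*B(-1, 7) + p(0) = (10*3)*(-9) + 0*(2 + 0) = 30*(-9) + 0*2 = -270 + 0 = -270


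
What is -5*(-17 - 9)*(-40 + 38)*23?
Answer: -5980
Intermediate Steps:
-5*(-17 - 9)*(-40 + 38)*23 = -(-130)*(-2)*23 = -5*52*23 = -260*23 = -5980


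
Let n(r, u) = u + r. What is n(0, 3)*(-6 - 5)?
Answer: -33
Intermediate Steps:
n(r, u) = r + u
n(0, 3)*(-6 - 5) = (0 + 3)*(-6 - 5) = 3*(-11) = -33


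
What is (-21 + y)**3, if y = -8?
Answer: -24389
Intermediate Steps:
(-21 + y)**3 = (-21 - 8)**3 = (-29)**3 = -24389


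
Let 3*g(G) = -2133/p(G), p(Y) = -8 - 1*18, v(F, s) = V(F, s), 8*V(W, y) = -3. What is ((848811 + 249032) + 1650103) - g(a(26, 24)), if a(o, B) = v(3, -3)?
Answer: 71445885/26 ≈ 2.7479e+6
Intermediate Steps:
V(W, y) = -3/8 (V(W, y) = (1/8)*(-3) = -3/8)
v(F, s) = -3/8
p(Y) = -26 (p(Y) = -8 - 18 = -26)
a(o, B) = -3/8
g(G) = 711/26 (g(G) = (-2133/(-26))/3 = (-2133*(-1/26))/3 = (1/3)*(2133/26) = 711/26)
((848811 + 249032) + 1650103) - g(a(26, 24)) = ((848811 + 249032) + 1650103) - 1*711/26 = (1097843 + 1650103) - 711/26 = 2747946 - 711/26 = 71445885/26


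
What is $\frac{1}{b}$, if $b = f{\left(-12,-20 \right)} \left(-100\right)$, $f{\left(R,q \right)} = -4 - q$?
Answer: $- \frac{1}{1600} \approx -0.000625$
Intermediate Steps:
$b = -1600$ ($b = \left(-4 - -20\right) \left(-100\right) = \left(-4 + 20\right) \left(-100\right) = 16 \left(-100\right) = -1600$)
$\frac{1}{b} = \frac{1}{-1600} = - \frac{1}{1600}$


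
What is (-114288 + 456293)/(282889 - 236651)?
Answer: 342005/46238 ≈ 7.3966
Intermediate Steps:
(-114288 + 456293)/(282889 - 236651) = 342005/46238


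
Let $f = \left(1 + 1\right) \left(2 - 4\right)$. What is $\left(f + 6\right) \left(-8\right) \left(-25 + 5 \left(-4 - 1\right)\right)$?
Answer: $800$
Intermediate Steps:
$f = -4$ ($f = 2 \left(-2\right) = -4$)
$\left(f + 6\right) \left(-8\right) \left(-25 + 5 \left(-4 - 1\right)\right) = \left(-4 + 6\right) \left(-8\right) \left(-25 + 5 \left(-4 - 1\right)\right) = 2 \left(-8\right) \left(-25 + 5 \left(-5\right)\right) = - 16 \left(-25 - 25\right) = \left(-16\right) \left(-50\right) = 800$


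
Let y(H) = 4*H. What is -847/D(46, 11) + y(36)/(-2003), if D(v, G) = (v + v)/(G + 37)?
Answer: -20361804/46069 ≈ -441.98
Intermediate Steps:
D(v, G) = 2*v/(37 + G) (D(v, G) = (2*v)/(37 + G) = 2*v/(37 + G))
-847/D(46, 11) + y(36)/(-2003) = -847/(2*46/(37 + 11)) + (4*36)/(-2003) = -847/(2*46/48) + 144*(-1/2003) = -847/(2*46*(1/48)) - 144/2003 = -847/23/12 - 144/2003 = -847*12/23 - 144/2003 = -10164/23 - 144/2003 = -20361804/46069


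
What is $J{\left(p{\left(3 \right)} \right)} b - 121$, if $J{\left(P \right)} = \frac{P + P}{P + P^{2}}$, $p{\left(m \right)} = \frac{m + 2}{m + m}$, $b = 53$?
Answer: $- \frac{695}{11} \approx -63.182$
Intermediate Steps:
$p{\left(m \right)} = \frac{2 + m}{2 m}$
$J{\left(P \right)} = \frac{2 P}{P + P^{2}}$
$J{\left(p{\left(3 \right)} \right)} b - 121 = \frac{2}{1 + \frac{2 + 3}{2 \cdot 3}} \cdot 53 - 121 = \frac{2}{1 + \frac{1}{2} \cdot \frac{1}{3} \cdot 5} \cdot 53 - 121 = \frac{2}{1 + \frac{5}{6}} \cdot 53 - 121 = \frac{2}{\frac{11}{6}} \cdot 53 - 121 = 2 \cdot \frac{6}{11} \cdot 53 - 121 = \frac{12}{11} \cdot 53 - 121 = \frac{636}{11} - 121 = - \frac{695}{11}$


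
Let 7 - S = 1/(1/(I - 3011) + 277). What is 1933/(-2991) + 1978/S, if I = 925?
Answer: 3410688980845/12091599051 ≈ 282.07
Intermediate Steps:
S = 4042661/577821 (S = 7 - 1/(1/(925 - 3011) + 277) = 7 - 1/(1/(-2086) + 277) = 7 - 1/(-1/2086 + 277) = 7 - 1/577821/2086 = 7 - 1*2086/577821 = 7 - 2086/577821 = 4042661/577821 ≈ 6.9964)
1933/(-2991) + 1978/S = 1933/(-2991) + 1978/(4042661/577821) = 1933*(-1/2991) + 1978*(577821/4042661) = -1933/2991 + 1142929938/4042661 = 3410688980845/12091599051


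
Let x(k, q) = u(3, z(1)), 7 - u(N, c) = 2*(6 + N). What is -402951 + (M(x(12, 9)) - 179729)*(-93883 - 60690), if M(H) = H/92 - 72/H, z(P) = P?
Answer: 28113212750973/1012 ≈ 2.7780e+10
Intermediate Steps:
u(N, c) = -5 - 2*N (u(N, c) = 7 - 2*(6 + N) = 7 - (12 + 2*N) = 7 + (-12 - 2*N) = -5 - 2*N)
x(k, q) = -11 (x(k, q) = -5 - 2*3 = -5 - 6 = -11)
M(H) = -72/H + H/92 (M(H) = H*(1/92) - 72/H = H/92 - 72/H = -72/H + H/92)
-402951 + (M(x(12, 9)) - 179729)*(-93883 - 60690) = -402951 + ((-72/(-11) + (1/92)*(-11)) - 179729)*(-93883 - 60690) = -402951 + ((-72*(-1/11) - 11/92) - 179729)*(-154573) = -402951 + ((72/11 - 11/92) - 179729)*(-154573) = -402951 + (6503/1012 - 179729)*(-154573) = -402951 - 181879245/1012*(-154573) = -402951 + 28113620537385/1012 = 28113212750973/1012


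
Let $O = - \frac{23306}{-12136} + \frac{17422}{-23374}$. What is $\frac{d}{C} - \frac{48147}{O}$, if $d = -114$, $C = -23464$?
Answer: $- \frac{1292195299471983}{31536472436} \approx -40975.0$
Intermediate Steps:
$O = \frac{2688073}{2287636}$ ($O = \left(-23306\right) \left(- \frac{1}{12136}\right) + 17422 \left(- \frac{1}{23374}\right) = \frac{11653}{6068} - \frac{281}{377} = \frac{2688073}{2287636} \approx 1.175$)
$\frac{d}{C} - \frac{48147}{O} = - \frac{114}{-23464} - \frac{48147}{\frac{2688073}{2287636}} = \left(-114\right) \left(- \frac{1}{23464}\right) - \frac{110142810492}{2688073} = \frac{57}{11732} - \frac{110142810492}{2688073} = - \frac{1292195299471983}{31536472436}$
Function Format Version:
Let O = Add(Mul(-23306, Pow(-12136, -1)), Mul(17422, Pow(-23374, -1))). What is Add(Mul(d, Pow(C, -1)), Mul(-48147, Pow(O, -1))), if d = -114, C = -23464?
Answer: Rational(-1292195299471983, 31536472436) ≈ -40975.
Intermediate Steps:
O = Rational(2688073, 2287636) (O = Add(Mul(-23306, Rational(-1, 12136)), Mul(17422, Rational(-1, 23374))) = Add(Rational(11653, 6068), Rational(-281, 377)) = Rational(2688073, 2287636) ≈ 1.1750)
Add(Mul(d, Pow(C, -1)), Mul(-48147, Pow(O, -1))) = Add(Mul(-114, Pow(-23464, -1)), Mul(-48147, Pow(Rational(2688073, 2287636), -1))) = Add(Mul(-114, Rational(-1, 23464)), Mul(-48147, Rational(2287636, 2688073))) = Add(Rational(57, 11732), Rational(-110142810492, 2688073)) = Rational(-1292195299471983, 31536472436)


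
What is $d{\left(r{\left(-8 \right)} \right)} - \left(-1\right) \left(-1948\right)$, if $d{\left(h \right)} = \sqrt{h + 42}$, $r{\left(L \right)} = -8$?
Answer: $-1948 + \sqrt{34} \approx -1942.2$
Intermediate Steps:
$d{\left(h \right)} = \sqrt{42 + h}$
$d{\left(r{\left(-8 \right)} \right)} - \left(-1\right) \left(-1948\right) = \sqrt{42 - 8} - \left(-1\right) \left(-1948\right) = \sqrt{34} - 1948 = -1948 + \sqrt{34}$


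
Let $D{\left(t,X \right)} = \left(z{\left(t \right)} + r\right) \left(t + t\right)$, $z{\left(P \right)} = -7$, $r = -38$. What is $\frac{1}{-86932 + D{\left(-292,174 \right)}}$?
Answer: $- \frac{1}{60652} \approx -1.6487 \cdot 10^{-5}$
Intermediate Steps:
$D{\left(t,X \right)} = - 90 t$ ($D{\left(t,X \right)} = \left(-7 - 38\right) \left(t + t\right) = - 45 \cdot 2 t = - 90 t$)
$\frac{1}{-86932 + D{\left(-292,174 \right)}} = \frac{1}{-86932 - -26280} = \frac{1}{-86932 + 26280} = \frac{1}{-60652} = - \frac{1}{60652}$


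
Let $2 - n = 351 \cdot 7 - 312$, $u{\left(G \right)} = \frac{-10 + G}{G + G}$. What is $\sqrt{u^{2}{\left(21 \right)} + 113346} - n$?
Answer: $2143 + \frac{\sqrt{199942465}}{42} \approx 2479.7$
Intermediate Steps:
$u{\left(G \right)} = \frac{-10 + G}{2 G}$
$n = -2143$ ($n = 2 - \left(351 \cdot 7 - 312\right) = 2 - \left(2457 - 312\right) = 2 - 2145 = -2143$)
$\sqrt{u^{2}{\left(21 \right)} + 113346} - n = \sqrt{\left(\frac{-10 + 21}{2 \cdot 21}\right)^{2} + 113346} - -2143 = \sqrt{\left(\frac{1}{2} \cdot \frac{1}{21} \cdot 11\right)^{2} + 113346} + 2143 = \sqrt{\left(\frac{11}{42}\right)^{2} + 113346} + 2143 = \sqrt{\frac{121}{1764} + 113346} + 2143 = \sqrt{\frac{199942465}{1764}} + 2143 = \frac{\sqrt{199942465}}{42} + 2143 = 2143 + \frac{\sqrt{199942465}}{42}$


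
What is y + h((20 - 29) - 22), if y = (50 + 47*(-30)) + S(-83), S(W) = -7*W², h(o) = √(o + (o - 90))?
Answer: -49583 + 2*I*√38 ≈ -49583.0 + 12.329*I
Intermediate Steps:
h(o) = √(-90 + 2*o) (h(o) = √(o + (-90 + o)) = √(-90 + 2*o))
y = -49583 (y = (50 + 47*(-30)) - 7*(-83)² = (50 - 1410) - 7*6889 = -1360 - 48223 = -49583)
y + h((20 - 29) - 22) = -49583 + √(-90 + 2*((20 - 29) - 22)) = -49583 + √(-90 + 2*(-9 - 22)) = -49583 + √(-90 + 2*(-31)) = -49583 + √(-90 - 62) = -49583 + √(-152) = -49583 + 2*I*√38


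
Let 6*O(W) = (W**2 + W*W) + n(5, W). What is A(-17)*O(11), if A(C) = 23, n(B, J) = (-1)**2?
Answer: 1863/2 ≈ 931.50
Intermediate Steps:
n(B, J) = 1
O(W) = 1/6 + W**2/3 (O(W) = ((W**2 + W*W) + 1)/6 = ((W**2 + W**2) + 1)/6 = (2*W**2 + 1)/6 = (1 + 2*W**2)/6 = 1/6 + W**2/3)
A(-17)*O(11) = 23*(1/6 + (1/3)*11**2) = 23*(1/6 + (1/3)*121) = 23*(1/6 + 121/3) = 23*(81/2) = 1863/2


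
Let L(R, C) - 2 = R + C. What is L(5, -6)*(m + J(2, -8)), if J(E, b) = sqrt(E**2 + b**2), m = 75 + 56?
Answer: 131 + 2*sqrt(17) ≈ 139.25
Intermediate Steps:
L(R, C) = 2 + C + R (L(R, C) = 2 + (R + C) = 2 + (C + R) = 2 + C + R)
m = 131
L(5, -6)*(m + J(2, -8)) = (2 - 6 + 5)*(131 + sqrt(2**2 + (-8)**2)) = 1*(131 + sqrt(4 + 64)) = 1*(131 + sqrt(68)) = 1*(131 + 2*sqrt(17)) = 131 + 2*sqrt(17)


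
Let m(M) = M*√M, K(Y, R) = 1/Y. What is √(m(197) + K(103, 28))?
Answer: √(103 + 2089973*√197)/103 ≈ 52.584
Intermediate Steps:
m(M) = M^(3/2)
√(m(197) + K(103, 28)) = √(197^(3/2) + 1/103) = √(197*√197 + 1/103) = √(1/103 + 197*√197)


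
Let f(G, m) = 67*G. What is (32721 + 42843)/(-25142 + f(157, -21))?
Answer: -75564/14623 ≈ -5.1675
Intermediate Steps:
(32721 + 42843)/(-25142 + f(157, -21)) = (32721 + 42843)/(-25142 + 67*157) = 75564/(-25142 + 10519) = 75564/(-14623) = 75564*(-1/14623) = -75564/14623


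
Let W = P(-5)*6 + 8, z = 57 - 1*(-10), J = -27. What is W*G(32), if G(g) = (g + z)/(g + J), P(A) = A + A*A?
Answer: 12672/5 ≈ 2534.4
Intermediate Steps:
z = 67 (z = 57 + 10 = 67)
P(A) = A + A²
G(g) = (67 + g)/(-27 + g) (G(g) = (g + 67)/(g - 27) = (67 + g)/(-27 + g))
W = 128 (W = -5*(1 - 5)*6 + 8 = -5*(-4)*6 + 8 = 20*6 + 8 = 120 + 8 = 128)
W*G(32) = 128*((67 + 32)/(-27 + 32)) = 128*(99/5) = 12672/5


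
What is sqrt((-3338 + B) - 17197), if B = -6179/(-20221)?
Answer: 2*I*sqrt(2099101851094)/20221 ≈ 143.3*I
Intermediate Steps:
B = 6179/20221 (B = -6179*(-1/20221) = 6179/20221 ≈ 0.30557)
sqrt((-3338 + B) - 17197) = sqrt((-3338 + 6179/20221) - 17197) = sqrt(-67491519/20221 - 17197) = sqrt(-415232056/20221) = 2*I*sqrt(2099101851094)/20221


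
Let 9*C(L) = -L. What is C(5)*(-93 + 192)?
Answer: -55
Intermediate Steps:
C(L) = -L/9 (C(L) = (-L)/9 = -L/9)
C(5)*(-93 + 192) = (-1/9*5)*(-93 + 192) = -5/9*99 = -55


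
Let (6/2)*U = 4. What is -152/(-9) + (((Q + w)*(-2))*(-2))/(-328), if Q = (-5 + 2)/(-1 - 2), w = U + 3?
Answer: 6208/369 ≈ 16.824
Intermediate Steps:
U = 4/3 (U = (⅓)*4 = 4/3 ≈ 1.3333)
w = 13/3 (w = 4/3 + 3 = 13/3 ≈ 4.3333)
Q = 1 (Q = -3/(-3) = -3*(-⅓) = 1)
-152/(-9) + (((Q + w)*(-2))*(-2))/(-328) = -152/(-9) + (((1 + 13/3)*(-2))*(-2))/(-328) = -152*(-⅑) + (((16/3)*(-2))*(-2))*(-1/328) = 152/9 - 32/3*(-2)*(-1/328) = 152/9 + (64/3)*(-1/328) = 152/9 - 8/123 = 6208/369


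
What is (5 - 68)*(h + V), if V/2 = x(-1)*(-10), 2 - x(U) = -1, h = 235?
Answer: -11025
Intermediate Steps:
x(U) = 3 (x(U) = 2 - 1*(-1) = 2 + 1 = 3)
V = -60 (V = 2*(3*(-10)) = 2*(-30) = -60)
(5 - 68)*(h + V) = (5 - 68)*(235 - 60) = -63*175 = -11025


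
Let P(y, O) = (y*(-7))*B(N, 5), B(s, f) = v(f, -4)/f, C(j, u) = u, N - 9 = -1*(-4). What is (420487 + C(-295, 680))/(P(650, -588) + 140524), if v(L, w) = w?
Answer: 421167/144164 ≈ 2.9214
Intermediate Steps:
N = 13 (N = 9 - 1*(-4) = 9 + 4 = 13)
B(s, f) = -4/f
P(y, O) = 28*y/5 (P(y, O) = (y*(-7))*(-4/5) = (-7*y)*(-4*⅕) = -7*y*(-⅘) = 28*y/5)
(420487 + C(-295, 680))/(P(650, -588) + 140524) = (420487 + 680)/((28/5)*650 + 140524) = 421167/(3640 + 140524) = 421167/144164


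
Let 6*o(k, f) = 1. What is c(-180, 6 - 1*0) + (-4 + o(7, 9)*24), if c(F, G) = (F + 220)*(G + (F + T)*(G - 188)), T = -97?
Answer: 2016800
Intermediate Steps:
o(k, f) = ⅙ (o(k, f) = (⅙)*1 = ⅙)
c(F, G) = (220 + F)*(G + (-188 + G)*(-97 + F)) (c(F, G) = (F + 220)*(G + (F - 97)*(G - 188)) = (220 + F)*(G + (-97 + F)*(-188 + G)) = (220 + F)*(G + (-188 + G)*(-97 + F)))
c(-180, 6 - 1*0) + (-4 + o(7, 9)*24) = (4011920 - 23124*(-180) - 21120*(6 - 1*0) - 188*(-180)² + (6 - 1*0)*(-180)² + 124*(-180)*(6 - 1*0)) + (-4 + (⅙)*24) = (4011920 + 4162320 - 21120*(6 + 0) - 188*32400 + (6 + 0)*32400 + 124*(-180)*(6 + 0)) + (-4 + 4) = (4011920 + 4162320 - 21120*6 - 6091200 + 6*32400 + 124*(-180)*6) + 0 = (4011920 + 4162320 - 126720 - 6091200 + 194400 - 133920) + 0 = 2016800 + 0 = 2016800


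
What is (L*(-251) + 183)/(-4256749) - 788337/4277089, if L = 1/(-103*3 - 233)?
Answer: -1819243284034739/9867919923424262 ≈ -0.18436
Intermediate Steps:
L = -1/542 (L = 1/(-309 - 233) = 1/(-542) = -1/542 ≈ -0.0018450)
(L*(-251) + 183)/(-4256749) - 788337/4277089 = (-1/542*(-251) + 183)/(-4256749) - 788337/4277089 = (251/542 + 183)*(-1/4256749) - 788337*1/4277089 = (99437/542)*(-1/4256749) - 788337/4277089 = -99437/2307157958 - 788337/4277089 = -1819243284034739/9867919923424262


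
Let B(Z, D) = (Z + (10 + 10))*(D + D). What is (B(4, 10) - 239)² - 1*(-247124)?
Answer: 305205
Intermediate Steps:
B(Z, D) = 2*D*(20 + Z) (B(Z, D) = (Z + 20)*(2*D) = (20 + Z)*(2*D) = 2*D*(20 + Z))
(B(4, 10) - 239)² - 1*(-247124) = (2*10*(20 + 4) - 239)² - 1*(-247124) = (2*10*24 - 239)² + 247124 = (480 - 239)² + 247124 = 241² + 247124 = 58081 + 247124 = 305205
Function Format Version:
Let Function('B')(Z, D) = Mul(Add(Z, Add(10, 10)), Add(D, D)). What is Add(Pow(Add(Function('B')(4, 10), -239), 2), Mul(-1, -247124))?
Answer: 305205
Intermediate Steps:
Function('B')(Z, D) = Mul(2, D, Add(20, Z)) (Function('B')(Z, D) = Mul(Add(Z, 20), Mul(2, D)) = Mul(Add(20, Z), Mul(2, D)) = Mul(2, D, Add(20, Z)))
Add(Pow(Add(Function('B')(4, 10), -239), 2), Mul(-1, -247124)) = Add(Pow(Add(Mul(2, 10, Add(20, 4)), -239), 2), Mul(-1, -247124)) = Add(Pow(Add(Mul(2, 10, 24), -239), 2), 247124) = Add(Pow(Add(480, -239), 2), 247124) = Add(Pow(241, 2), 247124) = Add(58081, 247124) = 305205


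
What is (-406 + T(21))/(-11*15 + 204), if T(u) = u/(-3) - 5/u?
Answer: -8678/819 ≈ -10.596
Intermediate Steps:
T(u) = -5/u - u/3 (T(u) = u*(-⅓) - 5/u = -u/3 - 5/u = -5/u - u/3)
(-406 + T(21))/(-11*15 + 204) = (-406 + (-5/21 - ⅓*21))/(-11*15 + 204) = (-406 + (-5*1/21 - 7))/(-165 + 204) = (-406 + (-5/21 - 7))/39 = (-406 - 152/21)*(1/39) = -8678/21*1/39 = -8678/819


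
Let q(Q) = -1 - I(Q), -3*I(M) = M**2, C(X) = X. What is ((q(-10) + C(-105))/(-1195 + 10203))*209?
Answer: -22781/13512 ≈ -1.6860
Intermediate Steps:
I(M) = -M**2/3
q(Q) = -1 + Q**2/3 (q(Q) = -1 - (-1)*Q**2/3 = -1 + Q**2/3)
((q(-10) + C(-105))/(-1195 + 10203))*209 = (((-1 + (1/3)*(-10)**2) - 105)/(-1195 + 10203))*209 = (((-1 + (1/3)*100) - 105)/9008)*209 = (((-1 + 100/3) - 105)*(1/9008))*209 = ((97/3 - 105)*(1/9008))*209 = -218/3*1/9008*209 = -109/13512*209 = -22781/13512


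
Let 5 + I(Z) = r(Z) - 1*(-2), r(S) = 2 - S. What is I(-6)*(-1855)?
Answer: -9275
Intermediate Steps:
I(Z) = -1 - Z (I(Z) = -5 + ((2 - Z) - 1*(-2)) = -5 + ((2 - Z) + 2) = -5 + (4 - Z) = -1 - Z)
I(-6)*(-1855) = (-1 - 1*(-6))*(-1855) = (-1 + 6)*(-1855) = 5*(-1855) = -9275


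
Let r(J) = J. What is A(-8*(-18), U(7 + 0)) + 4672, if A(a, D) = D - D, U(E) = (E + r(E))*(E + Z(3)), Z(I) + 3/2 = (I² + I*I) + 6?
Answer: 4672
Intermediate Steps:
Z(I) = 9/2 + 2*I² (Z(I) = -3/2 + ((I² + I*I) + 6) = -3/2 + ((I² + I²) + 6) = -3/2 + (2*I² + 6) = -3/2 + (6 + 2*I²) = 9/2 + 2*I²)
U(E) = 2*E*(45/2 + E) (U(E) = (E + E)*(E + (9/2 + 2*3²)) = (2*E)*(E + (9/2 + 2*9)) = (2*E)*(E + (9/2 + 18)) = (2*E)*(E + 45/2) = (2*E)*(45/2 + E) = 2*E*(45/2 + E))
A(a, D) = 0
A(-8*(-18), U(7 + 0)) + 4672 = 0 + 4672 = 4672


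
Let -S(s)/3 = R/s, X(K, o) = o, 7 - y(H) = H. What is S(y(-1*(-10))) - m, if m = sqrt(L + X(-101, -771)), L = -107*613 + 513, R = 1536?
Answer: 1536 - I*sqrt(65849) ≈ 1536.0 - 256.61*I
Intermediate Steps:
y(H) = 7 - H
S(s) = -4608/s
L = -65078 (L = -65591 + 513 = -65078)
m = I*sqrt(65849) (m = sqrt(-65078 - 771) = sqrt(-65849) = I*sqrt(65849) ≈ 256.61*I)
S(y(-1*(-10))) - m = -4608/(7 - (-1)*(-10)) - I*sqrt(65849) = -4608/(7 - 1*10) - I*sqrt(65849) = -4608/(7 - 10) - I*sqrt(65849) = -4608/(-3) - I*sqrt(65849) = -4608*(-1/3) - I*sqrt(65849) = 1536 - I*sqrt(65849)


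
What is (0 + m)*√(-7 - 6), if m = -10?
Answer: -10*I*√13 ≈ -36.056*I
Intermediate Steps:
(0 + m)*√(-7 - 6) = (0 - 10)*√(-7 - 6) = -10*I*√13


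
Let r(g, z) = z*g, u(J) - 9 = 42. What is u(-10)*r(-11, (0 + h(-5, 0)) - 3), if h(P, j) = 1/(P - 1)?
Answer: 3553/2 ≈ 1776.5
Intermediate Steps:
u(J) = 51 (u(J) = 9 + 42 = 51)
h(P, j) = 1/(-1 + P)
r(g, z) = g*z
u(-10)*r(-11, (0 + h(-5, 0)) - 3) = 51*(-11*((0 + 1/(-1 - 5)) - 3)) = 51*(-11*((0 + 1/(-6)) - 3)) = 51*(-11*((0 - ⅙) - 3)) = 51*(-11*(-⅙ - 3)) = 51*(-11*(-19/6)) = 51*(209/6) = 3553/2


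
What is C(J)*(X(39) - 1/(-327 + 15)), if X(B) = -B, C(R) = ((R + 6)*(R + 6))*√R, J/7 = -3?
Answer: -912525*I*√21/104 ≈ -40209.0*I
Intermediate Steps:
J = -21 (J = 7*(-3) = -21)
C(R) = √R*(6 + R)² (C(R) = ((6 + R)*(6 + R))*√R = (6 + R)²*√R = √R*(6 + R)²)
C(J)*(X(39) - 1/(-327 + 15)) = (√(-21)*(6 - 21)²)*(-1*39 - 1/(-327 + 15)) = ((I*√21)*(-15)²)*(-39 - 1/(-312)) = ((I*√21)*225)*(-39 - 1*(-1/312)) = (225*I*√21)*(-39 + 1/312) = (225*I*√21)*(-12167/312) = -912525*I*√21/104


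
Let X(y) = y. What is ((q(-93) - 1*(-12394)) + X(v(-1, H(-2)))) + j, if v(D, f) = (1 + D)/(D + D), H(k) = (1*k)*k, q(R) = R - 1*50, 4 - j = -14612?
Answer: 26867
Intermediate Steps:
j = 14616 (j = 4 - 1*(-14612) = 4 + 14612 = 14616)
q(R) = -50 + R (q(R) = R - 50 = -50 + R)
H(k) = k² (H(k) = k*k = k²)
v(D, f) = (1 + D)/(2*D) (v(D, f) = (1 + D)/((2*D)) = (1 + D)*(1/(2*D)) = (1 + D)/(2*D))
((q(-93) - 1*(-12394)) + X(v(-1, H(-2)))) + j = (((-50 - 93) - 1*(-12394)) + (½)*(1 - 1)/(-1)) + 14616 = ((-143 + 12394) + (½)*(-1)*0) + 14616 = (12251 + 0) + 14616 = 12251 + 14616 = 26867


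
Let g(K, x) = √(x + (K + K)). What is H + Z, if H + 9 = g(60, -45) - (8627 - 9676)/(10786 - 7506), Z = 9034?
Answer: 29603049/3280 + 5*√3 ≈ 9034.0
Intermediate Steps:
g(K, x) = √(x + 2*K)
H = -28471/3280 + 5*√3 (H = -9 + (√(-45 + 2*60) - (8627 - 9676)/(10786 - 7506)) = -9 + (√(-45 + 120) - (-1049)/3280) = -9 + (√75 - (-1049)/3280) = -9 + (5*√3 - 1*(-1049/3280)) = -9 + (5*√3 + 1049/3280) = -9 + (1049/3280 + 5*√3) = -28471/3280 + 5*√3 ≈ -0.019929)
H + Z = (-28471/3280 + 5*√3) + 9034 = 29603049/3280 + 5*√3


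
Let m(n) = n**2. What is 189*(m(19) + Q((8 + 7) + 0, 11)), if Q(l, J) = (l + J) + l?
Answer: 75978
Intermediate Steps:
Q(l, J) = J + 2*l (Q(l, J) = (J + l) + l = J + 2*l)
189*(m(19) + Q((8 + 7) + 0, 11)) = 189*(19**2 + (11 + 2*((8 + 7) + 0))) = 189*(361 + (11 + 2*(15 + 0))) = 189*(361 + (11 + 2*15)) = 189*(361 + (11 + 30)) = 189*(361 + 41) = 189*402 = 75978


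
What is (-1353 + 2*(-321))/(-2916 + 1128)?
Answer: 665/596 ≈ 1.1158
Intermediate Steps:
(-1353 + 2*(-321))/(-2916 + 1128) = (-1353 - 642)/(-1788) = -1995*(-1/1788) = 665/596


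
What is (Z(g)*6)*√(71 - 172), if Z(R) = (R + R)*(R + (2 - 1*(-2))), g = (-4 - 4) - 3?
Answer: 924*I*√101 ≈ 9286.1*I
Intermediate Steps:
g = -11 (g = -8 - 3 = -11)
Z(R) = 2*R*(4 + R) (Z(R) = (2*R)*(R + (2 + 2)) = (2*R)*(R + 4) = (2*R)*(4 + R) = 2*R*(4 + R))
(Z(g)*6)*√(71 - 172) = ((2*(-11)*(4 - 11))*6)*√(71 - 172) = ((2*(-11)*(-7))*6)*√(-101) = (154*6)*(I*√101) = 924*(I*√101) = 924*I*√101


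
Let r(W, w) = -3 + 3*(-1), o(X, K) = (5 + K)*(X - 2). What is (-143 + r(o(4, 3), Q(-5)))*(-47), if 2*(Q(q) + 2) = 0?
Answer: 7003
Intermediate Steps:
Q(q) = -2 (Q(q) = -2 + (½)*0 = -2 + 0 = -2)
o(X, K) = (-2 + X)*(5 + K) (o(X, K) = (5 + K)*(-2 + X) = (-2 + X)*(5 + K))
r(W, w) = -6 (r(W, w) = -3 - 3 = -6)
(-143 + r(o(4, 3), Q(-5)))*(-47) = (-143 - 6)*(-47) = -149*(-47) = 7003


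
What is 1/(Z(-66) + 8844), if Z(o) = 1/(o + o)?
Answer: 132/1167407 ≈ 0.00011307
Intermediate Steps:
Z(o) = 1/(2*o)
1/(Z(-66) + 8844) = 1/((½)/(-66) + 8844) = 1/((½)*(-1/66) + 8844) = 1/(-1/132 + 8844) = 1/(1167407/132) = 132/1167407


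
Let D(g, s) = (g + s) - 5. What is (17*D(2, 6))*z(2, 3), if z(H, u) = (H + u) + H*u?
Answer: 561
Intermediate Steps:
D(g, s) = -5 + g + s
z(H, u) = H + u + H*u
(17*D(2, 6))*z(2, 3) = (17*(-5 + 2 + 6))*(2 + 3 + 2*3) = (17*3)*(2 + 3 + 6) = 51*11 = 561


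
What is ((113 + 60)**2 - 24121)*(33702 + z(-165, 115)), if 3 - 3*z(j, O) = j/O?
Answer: 4502245440/23 ≈ 1.9575e+8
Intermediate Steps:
z(j, O) = 1 - j/(3*O)
((113 + 60)**2 - 24121)*(33702 + z(-165, 115)) = ((113 + 60)**2 - 24121)*(33702 + (115 - 1/3*(-165))/115) = (173**2 - 24121)*(33702 + (115 + 55)/115) = (29929 - 24121)*(33702 + (1/115)*170) = 5808*(33702 + 34/23) = 5808*(775180/23) = 4502245440/23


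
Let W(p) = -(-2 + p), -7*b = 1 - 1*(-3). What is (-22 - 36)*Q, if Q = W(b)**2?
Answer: -18792/49 ≈ -383.51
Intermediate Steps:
b = -4/7 (b = -(1 - 1*(-3))/7 = -(1 + 3)/7 = -1/7*4 = -4/7 ≈ -0.57143)
W(p) = 2 - p
Q = 324/49 (Q = (2 - 1*(-4/7))**2 = (2 + 4/7)**2 = (18/7)**2 = 324/49 ≈ 6.6122)
(-22 - 36)*Q = (-22 - 36)*(324/49) = -58*324/49 = -18792/49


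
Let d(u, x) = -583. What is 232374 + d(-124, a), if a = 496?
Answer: 231791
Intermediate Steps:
232374 + d(-124, a) = 232374 - 583 = 231791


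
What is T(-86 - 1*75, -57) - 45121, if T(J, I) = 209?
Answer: -44912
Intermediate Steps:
T(-86 - 1*75, -57) - 45121 = 209 - 45121 = -44912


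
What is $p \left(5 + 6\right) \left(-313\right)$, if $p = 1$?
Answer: $-3443$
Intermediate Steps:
$p \left(5 + 6\right) \left(-313\right) = 1 \left(5 + 6\right) \left(-313\right) = 1 \cdot 11 \left(-313\right) = 11 \left(-313\right) = -3443$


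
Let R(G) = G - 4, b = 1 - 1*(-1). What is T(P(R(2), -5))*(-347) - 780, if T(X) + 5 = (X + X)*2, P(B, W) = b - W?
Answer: -8761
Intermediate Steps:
b = 2 (b = 1 + 1 = 2)
R(G) = -4 + G
P(B, W) = 2 - W
T(X) = -5 + 4*X (T(X) = -5 + (X + X)*2 = -5 + (2*X)*2 = -5 + 4*X)
T(P(R(2), -5))*(-347) - 780 = (-5 + 4*(2 - 1*(-5)))*(-347) - 780 = (-5 + 4*(2 + 5))*(-347) - 780 = (-5 + 4*7)*(-347) - 780 = (-5 + 28)*(-347) - 780 = 23*(-347) - 780 = -7981 - 780 = -8761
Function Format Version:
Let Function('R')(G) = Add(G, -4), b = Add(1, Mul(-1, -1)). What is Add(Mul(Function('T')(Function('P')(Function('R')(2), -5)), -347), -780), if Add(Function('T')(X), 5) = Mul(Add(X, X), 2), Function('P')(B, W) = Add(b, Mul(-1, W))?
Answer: -8761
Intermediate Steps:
b = 2 (b = Add(1, 1) = 2)
Function('R')(G) = Add(-4, G)
Function('P')(B, W) = Add(2, Mul(-1, W))
Function('T')(X) = Add(-5, Mul(4, X)) (Function('T')(X) = Add(-5, Mul(Add(X, X), 2)) = Add(-5, Mul(Mul(2, X), 2)) = Add(-5, Mul(4, X)))
Add(Mul(Function('T')(Function('P')(Function('R')(2), -5)), -347), -780) = Add(Mul(Add(-5, Mul(4, Add(2, Mul(-1, -5)))), -347), -780) = Add(Mul(Add(-5, Mul(4, Add(2, 5))), -347), -780) = Add(Mul(Add(-5, Mul(4, 7)), -347), -780) = Add(Mul(Add(-5, 28), -347), -780) = Add(Mul(23, -347), -780) = Add(-7981, -780) = -8761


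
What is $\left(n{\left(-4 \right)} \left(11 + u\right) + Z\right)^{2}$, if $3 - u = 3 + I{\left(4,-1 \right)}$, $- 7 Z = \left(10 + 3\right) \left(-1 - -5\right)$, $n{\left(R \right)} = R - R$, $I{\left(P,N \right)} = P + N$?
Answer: $\frac{2704}{49} \approx 55.184$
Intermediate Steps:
$I{\left(P,N \right)} = N + P$
$n{\left(R \right)} = 0$
$Z = - \frac{52}{7}$ ($Z = - \frac{\left(10 + 3\right) \left(-1 - -5\right)}{7} = - \frac{13 \left(-1 + 5\right)}{7} = - \frac{13 \cdot 4}{7} = \left(- \frac{1}{7}\right) 52 = - \frac{52}{7} \approx -7.4286$)
$u = -3$ ($u = 3 - \left(3 + \left(-1 + 4\right)\right) = 3 - \left(3 + 3\right) = 3 - 6 = -3$)
$\left(n{\left(-4 \right)} \left(11 + u\right) + Z\right)^{2} = \left(0 \left(11 - 3\right) - \frac{52}{7}\right)^{2} = \left(0 \cdot 8 - \frac{52}{7}\right)^{2} = \left(0 - \frac{52}{7}\right)^{2} = \left(- \frac{52}{7}\right)^{2} = \frac{2704}{49}$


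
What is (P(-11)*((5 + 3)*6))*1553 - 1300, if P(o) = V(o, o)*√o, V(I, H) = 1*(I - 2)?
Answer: -1300 - 969072*I*√11 ≈ -1300.0 - 3.214e+6*I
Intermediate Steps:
V(I, H) = -2 + I (V(I, H) = 1*(-2 + I) = -2 + I)
P(o) = √o*(-2 + o) (P(o) = (-2 + o)*√o = √o*(-2 + o))
(P(-11)*((5 + 3)*6))*1553 - 1300 = ((√(-11)*(-2 - 11))*((5 + 3)*6))*1553 - 1300 = (((I*√11)*(-13))*(8*6))*1553 - 1300 = (-13*I*√11*48)*1553 - 1300 = -624*I*√11*1553 - 1300 = -969072*I*√11 - 1300 = -1300 - 969072*I*√11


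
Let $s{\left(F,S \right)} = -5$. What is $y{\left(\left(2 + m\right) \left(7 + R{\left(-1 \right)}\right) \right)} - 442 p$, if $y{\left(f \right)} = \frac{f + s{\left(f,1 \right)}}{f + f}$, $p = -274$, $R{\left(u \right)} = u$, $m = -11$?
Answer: $\frac{13079723}{108} \approx 1.2111 \cdot 10^{5}$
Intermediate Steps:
$y{\left(f \right)} = \frac{-5 + f}{2 f}$ ($y{\left(f \right)} = \frac{f - 5}{f + f} = \frac{-5 + f}{2 f}$)
$y{\left(\left(2 + m\right) \left(7 + R{\left(-1 \right)}\right) \right)} - 442 p = \frac{-5 + \left(2 - 11\right) \left(7 - 1\right)}{2 \left(2 - 11\right) \left(7 - 1\right)} - -121108 = \frac{-5 - 54}{2 \left(\left(-9\right) 6\right)} + 121108 = \frac{-5 - 54}{2 \left(-54\right)} + 121108 = \frac{1}{2} \left(- \frac{1}{54}\right) \left(-59\right) + 121108 = \frac{59}{108} + 121108 = \frac{13079723}{108}$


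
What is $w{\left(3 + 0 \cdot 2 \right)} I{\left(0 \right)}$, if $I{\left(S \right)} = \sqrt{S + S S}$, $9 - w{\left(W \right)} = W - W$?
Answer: $0$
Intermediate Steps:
$w{\left(W \right)} = 9$ ($w{\left(W \right)} = 9 - \left(W - W\right) = 9 - 0 = 9 + 0 = 9$)
$I{\left(S \right)} = \sqrt{S + S^{2}}$
$w{\left(3 + 0 \cdot 2 \right)} I{\left(0 \right)} = 9 \sqrt{0 \left(1 + 0\right)} = 9 \sqrt{0 \cdot 1} = 9 \sqrt{0} = 9 \cdot 0 = 0$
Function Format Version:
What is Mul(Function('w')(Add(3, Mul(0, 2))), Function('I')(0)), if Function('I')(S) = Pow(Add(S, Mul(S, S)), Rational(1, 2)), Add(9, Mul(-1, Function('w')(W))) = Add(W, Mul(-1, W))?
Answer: 0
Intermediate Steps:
Function('w')(W) = 9 (Function('w')(W) = Add(9, Mul(-1, Add(W, Mul(-1, W)))) = Add(9, Mul(-1, 0)) = Add(9, 0) = 9)
Function('I')(S) = Pow(Add(S, Pow(S, 2)), Rational(1, 2))
Mul(Function('w')(Add(3, Mul(0, 2))), Function('I')(0)) = Mul(9, Pow(Mul(0, Add(1, 0)), Rational(1, 2))) = Mul(9, Pow(Mul(0, 1), Rational(1, 2))) = Mul(9, Pow(0, Rational(1, 2))) = Mul(9, 0) = 0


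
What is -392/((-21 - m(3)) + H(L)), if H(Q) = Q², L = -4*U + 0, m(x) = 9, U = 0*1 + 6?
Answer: -28/39 ≈ -0.71795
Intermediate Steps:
U = 6 (U = 0 + 6 = 6)
L = -24 (L = -4*6 + 0 = -24 + 0 = -24)
-392/((-21 - m(3)) + H(L)) = -392/((-21 - 1*9) + (-24)²) = -392/((-21 - 9) + 576) = -392/(-30 + 576) = -392/546 = (1/546)*(-392) = -28/39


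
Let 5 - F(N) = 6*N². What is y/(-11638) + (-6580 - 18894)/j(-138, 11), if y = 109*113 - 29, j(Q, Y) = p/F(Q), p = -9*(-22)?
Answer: 769862575811/52371 ≈ 1.4700e+7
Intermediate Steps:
p = 198
F(N) = 5 - 6*N²
j(Q, Y) = 198/(5 - 6*Q²)
y = 12288 (y = 12317 - 29 = 12288)
y/(-11638) + (-6580 - 18894)/j(-138, 11) = 12288/(-11638) + (-6580 - 18894)/((-198/(-5 + 6*(-138)²))) = 12288*(-1/11638) - 25474/((-198/(-5 + 6*19044))) = -6144/5819 - 25474/((-198/(-5 + 114264))) = -6144/5819 - 25474/((-198/114259)) = -6144/5819 - 25474/((-198*1/114259)) = -6144/5819 - 25474/(-198/114259) = -6144/5819 - 25474*(-114259/198) = -6144/5819 + 1455316883/99 = 769862575811/52371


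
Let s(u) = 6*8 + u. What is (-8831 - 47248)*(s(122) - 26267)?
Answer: 1463493663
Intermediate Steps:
s(u) = 48 + u
(-8831 - 47248)*(s(122) - 26267) = (-8831 - 47248)*((48 + 122) - 26267) = -56079*(170 - 26267) = -56079*(-26097) = 1463493663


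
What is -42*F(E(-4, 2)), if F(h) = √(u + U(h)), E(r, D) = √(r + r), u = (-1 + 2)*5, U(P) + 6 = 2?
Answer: -42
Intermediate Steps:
U(P) = -4 (U(P) = -6 + 2 = -4)
u = 5 (u = 1*5 = 5)
E(r, D) = √2*√r (E(r, D) = √(2*r) = √2*√r)
F(h) = 1 (F(h) = √(5 - 4) = √1 = 1)
-42*F(E(-4, 2)) = -42*1 = -42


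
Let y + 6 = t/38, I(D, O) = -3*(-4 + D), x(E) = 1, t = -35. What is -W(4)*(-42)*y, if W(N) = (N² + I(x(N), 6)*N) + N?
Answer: -309288/19 ≈ -16278.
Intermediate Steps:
I(D, O) = 12 - 3*D
y = -263/38 (y = -6 - 35/38 = -263/38 ≈ -6.9211)
W(N) = N² + 10*N (W(N) = (N² + (12 - 3*1)*N) + N = (N² + (12 - 3)*N) + N = (N² + 9*N) + N = N² + 10*N)
-W(4)*(-42)*y = -(4*(10 + 4))*(-42)*(-263)/38 = -(4*14)*(-42)*(-263)/38 = -56*(-42)*(-263)/38 = -(-2352)*(-263)/38 = -1*309288/19 = -309288/19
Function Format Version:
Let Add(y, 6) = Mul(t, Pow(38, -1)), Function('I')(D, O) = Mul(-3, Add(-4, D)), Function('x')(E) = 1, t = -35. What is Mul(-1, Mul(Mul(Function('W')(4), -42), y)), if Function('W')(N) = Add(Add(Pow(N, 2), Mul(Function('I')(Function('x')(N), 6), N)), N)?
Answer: Rational(-309288, 19) ≈ -16278.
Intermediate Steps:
Function('I')(D, O) = Add(12, Mul(-3, D))
y = Rational(-263, 38) (y = Add(-6, Mul(-35, Pow(38, -1))) = Add(-6, Mul(-35, Rational(1, 38))) = Add(-6, Rational(-35, 38)) = Rational(-263, 38) ≈ -6.9211)
Function('W')(N) = Add(Pow(N, 2), Mul(10, N)) (Function('W')(N) = Add(Add(Pow(N, 2), Mul(Add(12, Mul(-3, 1)), N)), N) = Add(Add(Pow(N, 2), Mul(Add(12, -3), N)), N) = Add(Add(Pow(N, 2), Mul(9, N)), N) = Add(Pow(N, 2), Mul(10, N)))
Mul(-1, Mul(Mul(Function('W')(4), -42), y)) = Mul(-1, Mul(Mul(Mul(4, Add(10, 4)), -42), Rational(-263, 38))) = Mul(-1, Mul(Mul(Mul(4, 14), -42), Rational(-263, 38))) = Mul(-1, Mul(Mul(56, -42), Rational(-263, 38))) = Mul(-1, Mul(-2352, Rational(-263, 38))) = Mul(-1, Rational(309288, 19)) = Rational(-309288, 19)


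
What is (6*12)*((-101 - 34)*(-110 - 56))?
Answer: 1613520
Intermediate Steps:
(6*12)*((-101 - 34)*(-110 - 56)) = 72*(-135*(-166)) = 72*22410 = 1613520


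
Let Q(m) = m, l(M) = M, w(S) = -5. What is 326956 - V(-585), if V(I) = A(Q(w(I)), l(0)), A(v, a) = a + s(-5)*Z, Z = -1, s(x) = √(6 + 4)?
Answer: 326956 + √10 ≈ 3.2696e+5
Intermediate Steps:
s(x) = √10
A(v, a) = a - √10 (A(v, a) = a + √10*(-1) = a - √10)
V(I) = -√10 (V(I) = 0 - √10 = -√10)
326956 - V(-585) = 326956 - (-1)*√10 = 326956 + √10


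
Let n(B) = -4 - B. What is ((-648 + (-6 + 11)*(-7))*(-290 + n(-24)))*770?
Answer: 141995700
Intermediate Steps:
((-648 + (-6 + 11)*(-7))*(-290 + n(-24)))*770 = ((-648 + (-6 + 11)*(-7))*(-290 + (-4 - 1*(-24))))*770 = ((-648 + 5*(-7))*(-290 + (-4 + 24)))*770 = ((-648 - 35)*(-290 + 20))*770 = -683*(-270)*770 = 184410*770 = 141995700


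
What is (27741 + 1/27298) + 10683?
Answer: 1048898353/27298 ≈ 38424.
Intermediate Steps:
(27741 + 1/27298) + 10683 = 757273819/27298 + 10683 = 1048898353/27298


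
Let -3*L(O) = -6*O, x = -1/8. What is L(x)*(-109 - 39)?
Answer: 37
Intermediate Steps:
x = -⅛ (x = -1*⅛ = -⅛ ≈ -0.12500)
L(O) = 2*O (L(O) = -(-2)*O = 2*O)
L(x)*(-109 - 39) = (2*(-⅛))*(-109 - 39) = -¼*(-148) = 37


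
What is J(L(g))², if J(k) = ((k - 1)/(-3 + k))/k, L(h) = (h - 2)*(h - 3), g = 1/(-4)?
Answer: 2611456/65173329 ≈ 0.040069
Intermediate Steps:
g = -¼ ≈ -0.25000
L(h) = (-3 + h)*(-2 + h) (L(h) = (-2 + h)*(-3 + h) = (-3 + h)*(-2 + h))
J(k) = (-1 + k)/(k*(-3 + k)) (J(k) = ((-1 + k)/(-3 + k))/k = (-1 + k)/(k*(-3 + k)))
J(L(g))² = ((-1 + (6 + (-¼)² - 5*(-¼)))/((6 + (-¼)² - 5*(-¼))*(-3 + (6 + (-¼)² - 5*(-¼)))))² = ((-1 + (6 + 1/16 + 5/4))/((6 + 1/16 + 5/4)*(-3 + (6 + 1/16 + 5/4))))² = ((-1 + 117/16)/((117/16)*(-3 + 117/16)))² = ((16/117)*(101/16)/(69/16))² = ((16/117)*(16/69)*(101/16))² = (1616/8073)² = 2611456/65173329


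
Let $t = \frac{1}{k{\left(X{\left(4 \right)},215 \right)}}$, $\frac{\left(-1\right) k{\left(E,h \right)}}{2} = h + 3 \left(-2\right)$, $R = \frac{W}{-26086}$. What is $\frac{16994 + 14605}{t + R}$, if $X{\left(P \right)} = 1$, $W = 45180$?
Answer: $- \frac{172276926426}{9455663} \approx -18219.0$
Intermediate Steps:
$R = - \frac{22590}{13043}$ ($R = \frac{45180}{-26086} = 45180 \left(- \frac{1}{26086}\right) = - \frac{22590}{13043} \approx -1.732$)
$k{\left(E,h \right)} = 12 - 2 h$ ($k{\left(E,h \right)} = - 2 \left(h + 3 \left(-2\right)\right) = - 2 \left(h - 6\right) = - 2 \left(-6 + h\right) = 12 - 2 h$)
$t = - \frac{1}{418}$ ($t = \frac{1}{12 - 430} = \frac{1}{-418} = - \frac{1}{418} \approx -0.0023923$)
$\frac{16994 + 14605}{t + R} = \frac{16994 + 14605}{- \frac{1}{418} - \frac{22590}{13043}} = \frac{31599}{- \frac{9455663}{5451974}} = 31599 \left(- \frac{5451974}{9455663}\right) = - \frac{172276926426}{9455663}$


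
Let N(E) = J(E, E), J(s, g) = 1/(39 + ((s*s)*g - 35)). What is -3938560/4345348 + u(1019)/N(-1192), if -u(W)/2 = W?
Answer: 3749708579458277864/1086337 ≈ 3.4517e+12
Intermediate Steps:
J(s, g) = 1/(4 + g*s²) (J(s, g) = 1/(39 + (s²*g - 35)) = 1/(39 + (g*s² - 35)) = 1/(39 + (-35 + g*s²)) = 1/(4 + g*s²))
u(W) = -2*W
N(E) = 1/(4 + E³) (N(E) = 1/(4 + E*E²) = 1/(4 + E³))
-3938560/4345348 + u(1019)/N(-1192) = -3938560/4345348 + (-2*1019)/(1/(4 + (-1192)³)) = -3938560*1/4345348 - 2038/(1/(4 - 1693669888)) = -984640/1086337 - 2038/(1/(-1693669884)) = -984640/1086337 - 2038/(-1/1693669884) = -984640/1086337 - 2038*(-1693669884) = -984640/1086337 + 3451699223592 = 3749708579458277864/1086337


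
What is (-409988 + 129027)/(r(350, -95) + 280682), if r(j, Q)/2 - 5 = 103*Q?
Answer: -280961/261122 ≈ -1.0760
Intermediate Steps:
r(j, Q) = 10 + 206*Q (r(j, Q) = 10 + 2*(103*Q) = 10 + 206*Q)
(-409988 + 129027)/(r(350, -95) + 280682) = (-409988 + 129027)/((10 + 206*(-95)) + 280682) = -280961/((10 - 19570) + 280682) = -280961/(-19560 + 280682) = -280961/261122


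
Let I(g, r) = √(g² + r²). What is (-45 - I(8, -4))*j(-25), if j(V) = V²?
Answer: -28125 - 2500*√5 ≈ -33715.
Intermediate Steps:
(-45 - I(8, -4))*j(-25) = (-45 - √(8² + (-4)²))*(-25)² = (-45 - √(64 + 16))*625 = (-45 - √80)*625 = (-45 - 4*√5)*625 = -28125 - 2500*√5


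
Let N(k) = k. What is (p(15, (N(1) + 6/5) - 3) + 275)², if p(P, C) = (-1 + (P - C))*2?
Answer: 2319529/25 ≈ 92781.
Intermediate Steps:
p(P, C) = -2 - 2*C + 2*P (p(P, C) = (-1 + P - C)*2 = -2 - 2*C + 2*P)
(p(15, (N(1) + 6/5) - 3) + 275)² = ((-2 - 2*((1 + 6/5) - 3) + 2*15) + 275)² = ((-2 - 2*((1 + 6*(⅕)) - 3) + 30) + 275)² = ((-2 - 2*((1 + 6/5) - 3) + 30) + 275)² = ((-2 - 2*(11/5 - 3) + 30) + 275)² = ((-2 - 2*(-⅘) + 30) + 275)² = ((-2 + 8/5 + 30) + 275)² = (148/5 + 275)² = (1523/5)² = 2319529/25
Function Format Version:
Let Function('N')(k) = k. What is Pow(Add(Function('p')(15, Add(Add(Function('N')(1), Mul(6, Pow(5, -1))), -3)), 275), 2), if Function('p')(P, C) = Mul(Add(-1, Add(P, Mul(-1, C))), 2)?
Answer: Rational(2319529, 25) ≈ 92781.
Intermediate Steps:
Function('p')(P, C) = Add(-2, Mul(-2, C), Mul(2, P)) (Function('p')(P, C) = Mul(Add(-1, P, Mul(-1, C)), 2) = Add(-2, Mul(-2, C), Mul(2, P)))
Pow(Add(Function('p')(15, Add(Add(Function('N')(1), Mul(6, Pow(5, -1))), -3)), 275), 2) = Pow(Add(Add(-2, Mul(-2, Add(Add(1, Mul(6, Pow(5, -1))), -3)), Mul(2, 15)), 275), 2) = Pow(Add(Add(-2, Mul(-2, Add(Add(1, Mul(6, Rational(1, 5))), -3)), 30), 275), 2) = Pow(Add(Add(-2, Mul(-2, Add(Add(1, Rational(6, 5)), -3)), 30), 275), 2) = Pow(Add(Add(-2, Mul(-2, Add(Rational(11, 5), -3)), 30), 275), 2) = Pow(Add(Add(-2, Mul(-2, Rational(-4, 5)), 30), 275), 2) = Pow(Add(Add(-2, Rational(8, 5), 30), 275), 2) = Pow(Add(Rational(148, 5), 275), 2) = Pow(Rational(1523, 5), 2) = Rational(2319529, 25)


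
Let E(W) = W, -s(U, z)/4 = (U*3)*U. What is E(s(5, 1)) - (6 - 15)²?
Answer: -381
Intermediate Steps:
s(U, z) = -12*U² (s(U, z) = -4*U*3*U = -4*3*U*U = -12*U²)
E(s(5, 1)) - (6 - 15)² = -12*5² - (6 - 15)² = -12*25 - 1*(-9)² = -300 - 1*81 = -300 - 81 = -381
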